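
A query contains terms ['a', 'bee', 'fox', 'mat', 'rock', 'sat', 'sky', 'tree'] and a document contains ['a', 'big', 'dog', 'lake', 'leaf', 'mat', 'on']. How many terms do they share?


Query terms: ['a', 'bee', 'fox', 'mat', 'rock', 'sat', 'sky', 'tree']
Document terms: ['a', 'big', 'dog', 'lake', 'leaf', 'mat', 'on']
Common terms: ['a', 'mat']
Overlap count = 2

2


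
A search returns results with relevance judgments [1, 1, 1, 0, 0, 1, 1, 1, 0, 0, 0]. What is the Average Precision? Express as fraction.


Computing P@k for each relevant position:
Position 1: relevant, P@1 = 1/1 = 1
Position 2: relevant, P@2 = 2/2 = 1
Position 3: relevant, P@3 = 3/3 = 1
Position 4: not relevant
Position 5: not relevant
Position 6: relevant, P@6 = 4/6 = 2/3
Position 7: relevant, P@7 = 5/7 = 5/7
Position 8: relevant, P@8 = 6/8 = 3/4
Position 9: not relevant
Position 10: not relevant
Position 11: not relevant
Sum of P@k = 1 + 1 + 1 + 2/3 + 5/7 + 3/4 = 431/84
AP = 431/84 / 6 = 431/504

431/504


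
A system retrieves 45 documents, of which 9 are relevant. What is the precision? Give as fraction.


Precision = relevant_retrieved / total_retrieved
= 9 / 45
= 9 / (9 + 36)
= 1/5

1/5


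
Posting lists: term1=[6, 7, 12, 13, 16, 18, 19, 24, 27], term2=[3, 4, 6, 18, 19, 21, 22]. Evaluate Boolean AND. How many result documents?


Boolean AND: find intersection of posting lists
term1 docs: [6, 7, 12, 13, 16, 18, 19, 24, 27]
term2 docs: [3, 4, 6, 18, 19, 21, 22]
Intersection: [6, 18, 19]
|intersection| = 3

3


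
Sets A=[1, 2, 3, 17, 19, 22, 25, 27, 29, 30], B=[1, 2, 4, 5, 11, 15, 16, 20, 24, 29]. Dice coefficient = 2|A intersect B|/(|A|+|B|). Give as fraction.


A intersect B = [1, 2, 29]
|A intersect B| = 3
|A| = 10, |B| = 10
Dice = 2*3 / (10+10)
= 6 / 20 = 3/10

3/10


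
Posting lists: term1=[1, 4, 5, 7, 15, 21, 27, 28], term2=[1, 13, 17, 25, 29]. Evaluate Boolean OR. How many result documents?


Boolean OR: find union of posting lists
term1 docs: [1, 4, 5, 7, 15, 21, 27, 28]
term2 docs: [1, 13, 17, 25, 29]
Union: [1, 4, 5, 7, 13, 15, 17, 21, 25, 27, 28, 29]
|union| = 12

12


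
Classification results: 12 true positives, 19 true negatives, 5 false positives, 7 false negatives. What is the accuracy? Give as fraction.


Accuracy = (TP + TN) / (TP + TN + FP + FN)
TP + TN = 12 + 19 = 31
Total = 12 + 19 + 5 + 7 = 43
Accuracy = 31 / 43 = 31/43

31/43


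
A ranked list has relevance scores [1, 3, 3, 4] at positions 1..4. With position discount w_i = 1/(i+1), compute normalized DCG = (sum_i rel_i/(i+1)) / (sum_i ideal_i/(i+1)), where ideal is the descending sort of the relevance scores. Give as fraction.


Position discount weights w_i = 1/(i+1) for i=1..4:
Weights = [1/2, 1/3, 1/4, 1/5]
Actual relevance: [1, 3, 3, 4]
DCG = 1/2 + 3/3 + 3/4 + 4/5 = 61/20
Ideal relevance (sorted desc): [4, 3, 3, 1]
Ideal DCG = 4/2 + 3/3 + 3/4 + 1/5 = 79/20
nDCG = DCG / ideal_DCG = 61/20 / 79/20 = 61/79

61/79


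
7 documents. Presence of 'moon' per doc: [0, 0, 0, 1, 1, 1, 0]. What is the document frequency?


Checking each document for 'moon':
Doc 1: absent
Doc 2: absent
Doc 3: absent
Doc 4: present
Doc 5: present
Doc 6: present
Doc 7: absent
df = sum of presences = 0 + 0 + 0 + 1 + 1 + 1 + 0 = 3

3


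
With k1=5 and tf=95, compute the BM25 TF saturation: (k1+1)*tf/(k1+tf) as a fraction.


BM25 TF component = (k1+1)*tf / (k1+tf)
k1 = 5, tf = 95
Numerator = (5+1)*95 = 570
Denominator = 5 + 95 = 100
= 570/100 = 57/10

57/10


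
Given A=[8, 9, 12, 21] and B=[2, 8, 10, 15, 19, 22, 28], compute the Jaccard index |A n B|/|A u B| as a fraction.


A intersect B = [8]
|A intersect B| = 1
A union B = [2, 8, 9, 10, 12, 15, 19, 21, 22, 28]
|A union B| = 10
Jaccard = 1/10 = 1/10

1/10


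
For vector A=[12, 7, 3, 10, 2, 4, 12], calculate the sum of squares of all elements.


|A|^2 = sum of squared components
A[0]^2 = 12^2 = 144
A[1]^2 = 7^2 = 49
A[2]^2 = 3^2 = 9
A[3]^2 = 10^2 = 100
A[4]^2 = 2^2 = 4
A[5]^2 = 4^2 = 16
A[6]^2 = 12^2 = 144
Sum = 144 + 49 + 9 + 100 + 4 + 16 + 144 = 466

466


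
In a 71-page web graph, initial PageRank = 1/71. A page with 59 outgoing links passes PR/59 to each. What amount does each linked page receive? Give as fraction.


Initial PR = 1/71 = 1/71
Outlinks = 59
Contribution per link = PR / outlinks
= 1/71 / 59
= 1/4189

1/4189


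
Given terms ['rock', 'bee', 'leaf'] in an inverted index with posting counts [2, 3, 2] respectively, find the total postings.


Summing posting list sizes:
'rock': 2 postings
'bee': 3 postings
'leaf': 2 postings
Total = 2 + 3 + 2 = 7

7


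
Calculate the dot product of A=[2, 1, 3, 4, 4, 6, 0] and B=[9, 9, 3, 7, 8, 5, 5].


Dot product = sum of element-wise products
A[0]*B[0] = 2*9 = 18
A[1]*B[1] = 1*9 = 9
A[2]*B[2] = 3*3 = 9
A[3]*B[3] = 4*7 = 28
A[4]*B[4] = 4*8 = 32
A[5]*B[5] = 6*5 = 30
A[6]*B[6] = 0*5 = 0
Sum = 18 + 9 + 9 + 28 + 32 + 30 + 0 = 126

126


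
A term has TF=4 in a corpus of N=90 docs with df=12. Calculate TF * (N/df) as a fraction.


TF * (N/df)
= 4 * (90/12)
= 4 * 15/2
= 30

30


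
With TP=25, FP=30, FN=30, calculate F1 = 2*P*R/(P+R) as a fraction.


F1 = 2 * P * R / (P + R)
P = TP/(TP+FP) = 25/55 = 5/11
R = TP/(TP+FN) = 25/55 = 5/11
2 * P * R = 2 * 5/11 * 5/11 = 50/121
P + R = 5/11 + 5/11 = 10/11
F1 = 50/121 / 10/11 = 5/11

5/11


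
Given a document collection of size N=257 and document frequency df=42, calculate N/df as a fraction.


IDF ratio = N / df
= 257 / 42
= 257/42

257/42


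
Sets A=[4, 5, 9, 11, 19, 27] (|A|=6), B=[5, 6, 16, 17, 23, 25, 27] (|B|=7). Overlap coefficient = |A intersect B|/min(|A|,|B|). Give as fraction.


A intersect B = [5, 27]
|A intersect B| = 2
min(|A|, |B|) = min(6, 7) = 6
Overlap = 2 / 6 = 1/3

1/3


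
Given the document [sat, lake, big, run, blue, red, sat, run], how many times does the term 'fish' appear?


Document has 8 words
Scanning for 'fish':
Term not found in document
Count = 0

0


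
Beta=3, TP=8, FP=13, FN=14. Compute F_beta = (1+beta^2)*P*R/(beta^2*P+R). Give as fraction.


P = TP/(TP+FP) = 8/21 = 8/21
R = TP/(TP+FN) = 8/22 = 4/11
beta^2 = 3^2 = 9
(1 + beta^2) = 10
Numerator = (1+beta^2)*P*R = 320/231
Denominator = beta^2*P + R = 24/7 + 4/11 = 292/77
F_beta = 80/219

80/219


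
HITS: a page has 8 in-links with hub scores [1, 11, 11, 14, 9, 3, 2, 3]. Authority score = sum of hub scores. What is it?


Authority = sum of hub scores of in-linkers
In-link 1: hub score = 1
In-link 2: hub score = 11
In-link 3: hub score = 11
In-link 4: hub score = 14
In-link 5: hub score = 9
In-link 6: hub score = 3
In-link 7: hub score = 2
In-link 8: hub score = 3
Authority = 1 + 11 + 11 + 14 + 9 + 3 + 2 + 3 = 54

54


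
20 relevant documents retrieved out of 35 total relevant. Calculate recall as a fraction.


Recall = retrieved_relevant / total_relevant
= 20 / 35
= 20 / (20 + 15)
= 4/7

4/7


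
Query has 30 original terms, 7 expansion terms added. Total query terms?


Original terms: 30
Expansion terms: 7
Total = 30 + 7 = 37

37


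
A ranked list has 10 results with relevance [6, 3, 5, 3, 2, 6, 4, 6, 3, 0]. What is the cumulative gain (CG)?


Cumulative Gain = sum of relevance scores
Position 1: rel=6, running sum=6
Position 2: rel=3, running sum=9
Position 3: rel=5, running sum=14
Position 4: rel=3, running sum=17
Position 5: rel=2, running sum=19
Position 6: rel=6, running sum=25
Position 7: rel=4, running sum=29
Position 8: rel=6, running sum=35
Position 9: rel=3, running sum=38
Position 10: rel=0, running sum=38
CG = 38

38


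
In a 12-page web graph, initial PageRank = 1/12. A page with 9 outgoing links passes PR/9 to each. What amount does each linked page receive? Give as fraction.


Initial PR = 1/12 = 1/12
Outlinks = 9
Contribution per link = PR / outlinks
= 1/12 / 9
= 1/108

1/108


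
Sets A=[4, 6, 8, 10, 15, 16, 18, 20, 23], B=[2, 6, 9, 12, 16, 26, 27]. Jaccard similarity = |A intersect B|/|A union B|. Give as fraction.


A intersect B = [6, 16]
|A intersect B| = 2
A union B = [2, 4, 6, 8, 9, 10, 12, 15, 16, 18, 20, 23, 26, 27]
|A union B| = 14
Jaccard = 2/14 = 1/7

1/7


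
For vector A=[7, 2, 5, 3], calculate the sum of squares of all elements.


|A|^2 = sum of squared components
A[0]^2 = 7^2 = 49
A[1]^2 = 2^2 = 4
A[2]^2 = 5^2 = 25
A[3]^2 = 3^2 = 9
Sum = 49 + 4 + 25 + 9 = 87

87


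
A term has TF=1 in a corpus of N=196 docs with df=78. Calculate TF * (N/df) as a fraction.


TF * (N/df)
= 1 * (196/78)
= 1 * 98/39
= 98/39

98/39


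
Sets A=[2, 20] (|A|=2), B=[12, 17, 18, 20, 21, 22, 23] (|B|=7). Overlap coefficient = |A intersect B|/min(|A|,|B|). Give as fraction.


A intersect B = [20]
|A intersect B| = 1
min(|A|, |B|) = min(2, 7) = 2
Overlap = 1 / 2 = 1/2

1/2


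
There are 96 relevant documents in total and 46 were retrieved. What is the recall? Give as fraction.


Recall = retrieved_relevant / total_relevant
= 46 / 96
= 46 / (46 + 50)
= 23/48

23/48


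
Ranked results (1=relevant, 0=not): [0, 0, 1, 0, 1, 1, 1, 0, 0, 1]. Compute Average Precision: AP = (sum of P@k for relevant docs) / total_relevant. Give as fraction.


Computing P@k for each relevant position:
Position 1: not relevant
Position 2: not relevant
Position 3: relevant, P@3 = 1/3 = 1/3
Position 4: not relevant
Position 5: relevant, P@5 = 2/5 = 2/5
Position 6: relevant, P@6 = 3/6 = 1/2
Position 7: relevant, P@7 = 4/7 = 4/7
Position 8: not relevant
Position 9: not relevant
Position 10: relevant, P@10 = 5/10 = 1/2
Sum of P@k = 1/3 + 2/5 + 1/2 + 4/7 + 1/2 = 242/105
AP = 242/105 / 5 = 242/525

242/525


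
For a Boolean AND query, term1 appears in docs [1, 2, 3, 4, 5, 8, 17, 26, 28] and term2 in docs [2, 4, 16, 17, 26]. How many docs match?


Boolean AND: find intersection of posting lists
term1 docs: [1, 2, 3, 4, 5, 8, 17, 26, 28]
term2 docs: [2, 4, 16, 17, 26]
Intersection: [2, 4, 17, 26]
|intersection| = 4

4


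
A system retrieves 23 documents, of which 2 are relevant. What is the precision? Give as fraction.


Precision = relevant_retrieved / total_retrieved
= 2 / 23
= 2 / (2 + 21)
= 2/23

2/23


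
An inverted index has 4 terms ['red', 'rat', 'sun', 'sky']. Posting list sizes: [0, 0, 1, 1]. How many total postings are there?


Summing posting list sizes:
'red': 0 postings
'rat': 0 postings
'sun': 1 postings
'sky': 1 postings
Total = 0 + 0 + 1 + 1 = 2

2


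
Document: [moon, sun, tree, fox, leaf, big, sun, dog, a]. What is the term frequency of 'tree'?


Document has 9 words
Scanning for 'tree':
Found at positions: [2]
Count = 1

1


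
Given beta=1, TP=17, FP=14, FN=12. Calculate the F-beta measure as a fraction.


P = TP/(TP+FP) = 17/31 = 17/31
R = TP/(TP+FN) = 17/29 = 17/29
beta^2 = 1^2 = 1
(1 + beta^2) = 2
Numerator = (1+beta^2)*P*R = 578/899
Denominator = beta^2*P + R = 17/31 + 17/29 = 1020/899
F_beta = 17/30

17/30


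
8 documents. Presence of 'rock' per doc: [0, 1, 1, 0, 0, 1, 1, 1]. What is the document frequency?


Checking each document for 'rock':
Doc 1: absent
Doc 2: present
Doc 3: present
Doc 4: absent
Doc 5: absent
Doc 6: present
Doc 7: present
Doc 8: present
df = sum of presences = 0 + 1 + 1 + 0 + 0 + 1 + 1 + 1 = 5

5


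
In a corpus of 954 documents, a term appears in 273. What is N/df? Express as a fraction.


IDF ratio = N / df
= 954 / 273
= 318/91

318/91


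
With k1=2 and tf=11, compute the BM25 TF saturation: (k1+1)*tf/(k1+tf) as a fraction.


BM25 TF component = (k1+1)*tf / (k1+tf)
k1 = 2, tf = 11
Numerator = (2+1)*11 = 33
Denominator = 2 + 11 = 13
= 33/13 = 33/13

33/13


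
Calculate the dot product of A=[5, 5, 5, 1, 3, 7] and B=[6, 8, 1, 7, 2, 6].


Dot product = sum of element-wise products
A[0]*B[0] = 5*6 = 30
A[1]*B[1] = 5*8 = 40
A[2]*B[2] = 5*1 = 5
A[3]*B[3] = 1*7 = 7
A[4]*B[4] = 3*2 = 6
A[5]*B[5] = 7*6 = 42
Sum = 30 + 40 + 5 + 7 + 6 + 42 = 130

130


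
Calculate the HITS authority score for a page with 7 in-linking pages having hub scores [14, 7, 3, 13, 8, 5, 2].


Authority = sum of hub scores of in-linkers
In-link 1: hub score = 14
In-link 2: hub score = 7
In-link 3: hub score = 3
In-link 4: hub score = 13
In-link 5: hub score = 8
In-link 6: hub score = 5
In-link 7: hub score = 2
Authority = 14 + 7 + 3 + 13 + 8 + 5 + 2 = 52

52


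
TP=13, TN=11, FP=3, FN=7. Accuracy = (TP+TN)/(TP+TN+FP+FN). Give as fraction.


Accuracy = (TP + TN) / (TP + TN + FP + FN)
TP + TN = 13 + 11 = 24
Total = 13 + 11 + 3 + 7 = 34
Accuracy = 24 / 34 = 12/17

12/17


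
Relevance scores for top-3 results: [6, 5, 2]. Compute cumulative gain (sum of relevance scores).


Cumulative Gain = sum of relevance scores
Position 1: rel=6, running sum=6
Position 2: rel=5, running sum=11
Position 3: rel=2, running sum=13
CG = 13

13


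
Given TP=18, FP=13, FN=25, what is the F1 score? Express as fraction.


F1 = 2 * P * R / (P + R)
P = TP/(TP+FP) = 18/31 = 18/31
R = TP/(TP+FN) = 18/43 = 18/43
2 * P * R = 2 * 18/31 * 18/43 = 648/1333
P + R = 18/31 + 18/43 = 1332/1333
F1 = 648/1333 / 1332/1333 = 18/37

18/37


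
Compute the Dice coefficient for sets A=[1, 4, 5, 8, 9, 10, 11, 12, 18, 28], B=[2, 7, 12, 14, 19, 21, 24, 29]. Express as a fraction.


A intersect B = [12]
|A intersect B| = 1
|A| = 10, |B| = 8
Dice = 2*1 / (10+8)
= 2 / 18 = 1/9

1/9


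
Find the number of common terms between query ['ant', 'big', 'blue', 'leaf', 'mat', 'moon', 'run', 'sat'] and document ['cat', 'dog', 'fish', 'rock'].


Query terms: ['ant', 'big', 'blue', 'leaf', 'mat', 'moon', 'run', 'sat']
Document terms: ['cat', 'dog', 'fish', 'rock']
Common terms: []
Overlap count = 0

0


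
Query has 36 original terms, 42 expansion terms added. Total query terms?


Original terms: 36
Expansion terms: 42
Total = 36 + 42 = 78

78


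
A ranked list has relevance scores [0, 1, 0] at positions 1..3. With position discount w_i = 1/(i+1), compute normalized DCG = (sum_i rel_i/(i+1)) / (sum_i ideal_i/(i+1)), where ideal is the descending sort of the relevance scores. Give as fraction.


Position discount weights w_i = 1/(i+1) for i=1..3:
Weights = [1/2, 1/3, 1/4]
Actual relevance: [0, 1, 0]
DCG = 0/2 + 1/3 + 0/4 = 1/3
Ideal relevance (sorted desc): [1, 0, 0]
Ideal DCG = 1/2 + 0/3 + 0/4 = 1/2
nDCG = DCG / ideal_DCG = 1/3 / 1/2 = 2/3

2/3


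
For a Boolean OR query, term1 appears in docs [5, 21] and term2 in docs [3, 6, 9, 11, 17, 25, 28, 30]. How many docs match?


Boolean OR: find union of posting lists
term1 docs: [5, 21]
term2 docs: [3, 6, 9, 11, 17, 25, 28, 30]
Union: [3, 5, 6, 9, 11, 17, 21, 25, 28, 30]
|union| = 10

10


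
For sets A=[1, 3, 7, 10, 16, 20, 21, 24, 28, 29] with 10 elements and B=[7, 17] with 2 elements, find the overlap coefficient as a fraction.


A intersect B = [7]
|A intersect B| = 1
min(|A|, |B|) = min(10, 2) = 2
Overlap = 1 / 2 = 1/2

1/2


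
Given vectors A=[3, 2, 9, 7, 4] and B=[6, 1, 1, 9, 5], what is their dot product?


Dot product = sum of element-wise products
A[0]*B[0] = 3*6 = 18
A[1]*B[1] = 2*1 = 2
A[2]*B[2] = 9*1 = 9
A[3]*B[3] = 7*9 = 63
A[4]*B[4] = 4*5 = 20
Sum = 18 + 2 + 9 + 63 + 20 = 112

112


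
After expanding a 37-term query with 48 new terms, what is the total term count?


Original terms: 37
Expansion terms: 48
Total = 37 + 48 = 85

85


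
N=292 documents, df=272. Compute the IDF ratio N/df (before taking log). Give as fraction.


IDF ratio = N / df
= 292 / 272
= 73/68

73/68


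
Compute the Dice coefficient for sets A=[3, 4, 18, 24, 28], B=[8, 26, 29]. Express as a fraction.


A intersect B = []
|A intersect B| = 0
|A| = 5, |B| = 3
Dice = 2*0 / (5+3)
= 0 / 8 = 0

0


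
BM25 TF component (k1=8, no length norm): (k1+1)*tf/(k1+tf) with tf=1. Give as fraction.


BM25 TF component = (k1+1)*tf / (k1+tf)
k1 = 8, tf = 1
Numerator = (8+1)*1 = 9
Denominator = 8 + 1 = 9
= 9/9 = 1

1


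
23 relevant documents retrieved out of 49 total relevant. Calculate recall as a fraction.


Recall = retrieved_relevant / total_relevant
= 23 / 49
= 23 / (23 + 26)
= 23/49

23/49


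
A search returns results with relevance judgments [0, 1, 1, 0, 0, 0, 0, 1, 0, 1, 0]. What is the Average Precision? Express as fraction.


Computing P@k for each relevant position:
Position 1: not relevant
Position 2: relevant, P@2 = 1/2 = 1/2
Position 3: relevant, P@3 = 2/3 = 2/3
Position 4: not relevant
Position 5: not relevant
Position 6: not relevant
Position 7: not relevant
Position 8: relevant, P@8 = 3/8 = 3/8
Position 9: not relevant
Position 10: relevant, P@10 = 4/10 = 2/5
Position 11: not relevant
Sum of P@k = 1/2 + 2/3 + 3/8 + 2/5 = 233/120
AP = 233/120 / 4 = 233/480

233/480


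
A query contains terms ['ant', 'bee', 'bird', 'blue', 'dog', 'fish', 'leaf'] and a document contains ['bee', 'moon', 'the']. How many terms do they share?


Query terms: ['ant', 'bee', 'bird', 'blue', 'dog', 'fish', 'leaf']
Document terms: ['bee', 'moon', 'the']
Common terms: ['bee']
Overlap count = 1

1


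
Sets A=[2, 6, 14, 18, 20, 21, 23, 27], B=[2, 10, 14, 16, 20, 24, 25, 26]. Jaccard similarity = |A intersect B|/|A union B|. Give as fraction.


A intersect B = [2, 14, 20]
|A intersect B| = 3
A union B = [2, 6, 10, 14, 16, 18, 20, 21, 23, 24, 25, 26, 27]
|A union B| = 13
Jaccard = 3/13 = 3/13

3/13


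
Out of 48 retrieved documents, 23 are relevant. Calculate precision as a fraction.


Precision = relevant_retrieved / total_retrieved
= 23 / 48
= 23 / (23 + 25)
= 23/48

23/48


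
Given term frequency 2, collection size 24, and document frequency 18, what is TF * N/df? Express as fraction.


TF * (N/df)
= 2 * (24/18)
= 2 * 4/3
= 8/3

8/3


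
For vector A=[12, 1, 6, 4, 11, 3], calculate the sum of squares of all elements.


|A|^2 = sum of squared components
A[0]^2 = 12^2 = 144
A[1]^2 = 1^2 = 1
A[2]^2 = 6^2 = 36
A[3]^2 = 4^2 = 16
A[4]^2 = 11^2 = 121
A[5]^2 = 3^2 = 9
Sum = 144 + 1 + 36 + 16 + 121 + 9 = 327

327


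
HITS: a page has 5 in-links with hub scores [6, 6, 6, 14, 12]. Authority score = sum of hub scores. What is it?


Authority = sum of hub scores of in-linkers
In-link 1: hub score = 6
In-link 2: hub score = 6
In-link 3: hub score = 6
In-link 4: hub score = 14
In-link 5: hub score = 12
Authority = 6 + 6 + 6 + 14 + 12 = 44

44


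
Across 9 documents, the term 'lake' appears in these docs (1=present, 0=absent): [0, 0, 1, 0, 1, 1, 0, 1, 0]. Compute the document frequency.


Checking each document for 'lake':
Doc 1: absent
Doc 2: absent
Doc 3: present
Doc 4: absent
Doc 5: present
Doc 6: present
Doc 7: absent
Doc 8: present
Doc 9: absent
df = sum of presences = 0 + 0 + 1 + 0 + 1 + 1 + 0 + 1 + 0 = 4

4


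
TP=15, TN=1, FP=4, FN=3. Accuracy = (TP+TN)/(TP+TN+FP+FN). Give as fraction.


Accuracy = (TP + TN) / (TP + TN + FP + FN)
TP + TN = 15 + 1 = 16
Total = 15 + 1 + 4 + 3 = 23
Accuracy = 16 / 23 = 16/23

16/23


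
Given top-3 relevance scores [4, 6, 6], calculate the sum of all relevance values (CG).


Cumulative Gain = sum of relevance scores
Position 1: rel=4, running sum=4
Position 2: rel=6, running sum=10
Position 3: rel=6, running sum=16
CG = 16

16


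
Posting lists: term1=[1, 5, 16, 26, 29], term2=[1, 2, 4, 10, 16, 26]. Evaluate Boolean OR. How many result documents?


Boolean OR: find union of posting lists
term1 docs: [1, 5, 16, 26, 29]
term2 docs: [1, 2, 4, 10, 16, 26]
Union: [1, 2, 4, 5, 10, 16, 26, 29]
|union| = 8

8


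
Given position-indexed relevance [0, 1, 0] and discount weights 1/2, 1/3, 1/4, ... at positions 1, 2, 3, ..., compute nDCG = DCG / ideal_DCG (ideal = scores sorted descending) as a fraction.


Position discount weights w_i = 1/(i+1) for i=1..3:
Weights = [1/2, 1/3, 1/4]
Actual relevance: [0, 1, 0]
DCG = 0/2 + 1/3 + 0/4 = 1/3
Ideal relevance (sorted desc): [1, 0, 0]
Ideal DCG = 1/2 + 0/3 + 0/4 = 1/2
nDCG = DCG / ideal_DCG = 1/3 / 1/2 = 2/3

2/3


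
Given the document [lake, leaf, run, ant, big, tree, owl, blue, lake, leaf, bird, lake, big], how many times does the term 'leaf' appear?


Document has 13 words
Scanning for 'leaf':
Found at positions: [1, 9]
Count = 2

2


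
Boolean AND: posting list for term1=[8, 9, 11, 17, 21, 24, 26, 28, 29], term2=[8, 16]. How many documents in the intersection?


Boolean AND: find intersection of posting lists
term1 docs: [8, 9, 11, 17, 21, 24, 26, 28, 29]
term2 docs: [8, 16]
Intersection: [8]
|intersection| = 1

1


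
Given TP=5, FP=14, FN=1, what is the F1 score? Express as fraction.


F1 = 2 * P * R / (P + R)
P = TP/(TP+FP) = 5/19 = 5/19
R = TP/(TP+FN) = 5/6 = 5/6
2 * P * R = 2 * 5/19 * 5/6 = 25/57
P + R = 5/19 + 5/6 = 125/114
F1 = 25/57 / 125/114 = 2/5

2/5


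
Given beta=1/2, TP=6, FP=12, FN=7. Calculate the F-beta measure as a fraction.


P = TP/(TP+FP) = 6/18 = 1/3
R = TP/(TP+FN) = 6/13 = 6/13
beta^2 = 1/2^2 = 1/4
(1 + beta^2) = 5/4
Numerator = (1+beta^2)*P*R = 5/26
Denominator = beta^2*P + R = 1/12 + 6/13 = 85/156
F_beta = 6/17

6/17


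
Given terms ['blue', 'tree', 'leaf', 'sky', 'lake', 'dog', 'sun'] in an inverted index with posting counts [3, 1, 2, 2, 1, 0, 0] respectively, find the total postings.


Summing posting list sizes:
'blue': 3 postings
'tree': 1 postings
'leaf': 2 postings
'sky': 2 postings
'lake': 1 postings
'dog': 0 postings
'sun': 0 postings
Total = 3 + 1 + 2 + 2 + 1 + 0 + 0 = 9

9


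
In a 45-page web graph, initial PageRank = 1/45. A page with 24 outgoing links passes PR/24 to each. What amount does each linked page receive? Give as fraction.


Initial PR = 1/45 = 1/45
Outlinks = 24
Contribution per link = PR / outlinks
= 1/45 / 24
= 1/1080

1/1080


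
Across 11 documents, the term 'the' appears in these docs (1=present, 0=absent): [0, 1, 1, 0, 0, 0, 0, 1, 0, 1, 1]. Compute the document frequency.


Checking each document for 'the':
Doc 1: absent
Doc 2: present
Doc 3: present
Doc 4: absent
Doc 5: absent
Doc 6: absent
Doc 7: absent
Doc 8: present
Doc 9: absent
Doc 10: present
Doc 11: present
df = sum of presences = 0 + 1 + 1 + 0 + 0 + 0 + 0 + 1 + 0 + 1 + 1 = 5

5


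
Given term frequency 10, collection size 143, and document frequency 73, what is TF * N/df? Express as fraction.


TF * (N/df)
= 10 * (143/73)
= 10 * 143/73
= 1430/73

1430/73


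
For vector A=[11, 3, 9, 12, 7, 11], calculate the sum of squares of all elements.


|A|^2 = sum of squared components
A[0]^2 = 11^2 = 121
A[1]^2 = 3^2 = 9
A[2]^2 = 9^2 = 81
A[3]^2 = 12^2 = 144
A[4]^2 = 7^2 = 49
A[5]^2 = 11^2 = 121
Sum = 121 + 9 + 81 + 144 + 49 + 121 = 525

525


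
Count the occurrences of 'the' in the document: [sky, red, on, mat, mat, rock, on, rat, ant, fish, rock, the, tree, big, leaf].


Document has 15 words
Scanning for 'the':
Found at positions: [11]
Count = 1

1


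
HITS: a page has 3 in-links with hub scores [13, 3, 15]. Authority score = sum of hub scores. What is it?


Authority = sum of hub scores of in-linkers
In-link 1: hub score = 13
In-link 2: hub score = 3
In-link 3: hub score = 15
Authority = 13 + 3 + 15 = 31

31


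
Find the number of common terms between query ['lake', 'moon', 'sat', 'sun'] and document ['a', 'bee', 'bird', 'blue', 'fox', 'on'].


Query terms: ['lake', 'moon', 'sat', 'sun']
Document terms: ['a', 'bee', 'bird', 'blue', 'fox', 'on']
Common terms: []
Overlap count = 0

0


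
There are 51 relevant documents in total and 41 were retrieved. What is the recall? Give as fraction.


Recall = retrieved_relevant / total_relevant
= 41 / 51
= 41 / (41 + 10)
= 41/51

41/51


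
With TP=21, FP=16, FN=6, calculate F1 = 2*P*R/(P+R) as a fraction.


F1 = 2 * P * R / (P + R)
P = TP/(TP+FP) = 21/37 = 21/37
R = TP/(TP+FN) = 21/27 = 7/9
2 * P * R = 2 * 21/37 * 7/9 = 98/111
P + R = 21/37 + 7/9 = 448/333
F1 = 98/111 / 448/333 = 21/32

21/32


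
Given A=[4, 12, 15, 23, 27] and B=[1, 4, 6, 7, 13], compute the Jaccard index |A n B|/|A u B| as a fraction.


A intersect B = [4]
|A intersect B| = 1
A union B = [1, 4, 6, 7, 12, 13, 15, 23, 27]
|A union B| = 9
Jaccard = 1/9 = 1/9

1/9


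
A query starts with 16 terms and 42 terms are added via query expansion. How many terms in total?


Original terms: 16
Expansion terms: 42
Total = 16 + 42 = 58

58


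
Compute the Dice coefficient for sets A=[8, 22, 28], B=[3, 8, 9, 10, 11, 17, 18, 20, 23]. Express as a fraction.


A intersect B = [8]
|A intersect B| = 1
|A| = 3, |B| = 9
Dice = 2*1 / (3+9)
= 2 / 12 = 1/6

1/6


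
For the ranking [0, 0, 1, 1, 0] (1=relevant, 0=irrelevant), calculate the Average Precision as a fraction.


Computing P@k for each relevant position:
Position 1: not relevant
Position 2: not relevant
Position 3: relevant, P@3 = 1/3 = 1/3
Position 4: relevant, P@4 = 2/4 = 1/2
Position 5: not relevant
Sum of P@k = 1/3 + 1/2 = 5/6
AP = 5/6 / 2 = 5/12

5/12


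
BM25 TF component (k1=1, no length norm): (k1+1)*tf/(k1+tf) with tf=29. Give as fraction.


BM25 TF component = (k1+1)*tf / (k1+tf)
k1 = 1, tf = 29
Numerator = (1+1)*29 = 58
Denominator = 1 + 29 = 30
= 58/30 = 29/15

29/15


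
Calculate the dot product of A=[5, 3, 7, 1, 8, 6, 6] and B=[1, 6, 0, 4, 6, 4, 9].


Dot product = sum of element-wise products
A[0]*B[0] = 5*1 = 5
A[1]*B[1] = 3*6 = 18
A[2]*B[2] = 7*0 = 0
A[3]*B[3] = 1*4 = 4
A[4]*B[4] = 8*6 = 48
A[5]*B[5] = 6*4 = 24
A[6]*B[6] = 6*9 = 54
Sum = 5 + 18 + 0 + 4 + 48 + 24 + 54 = 153

153


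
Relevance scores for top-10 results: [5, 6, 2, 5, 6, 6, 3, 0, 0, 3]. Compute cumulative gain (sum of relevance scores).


Cumulative Gain = sum of relevance scores
Position 1: rel=5, running sum=5
Position 2: rel=6, running sum=11
Position 3: rel=2, running sum=13
Position 4: rel=5, running sum=18
Position 5: rel=6, running sum=24
Position 6: rel=6, running sum=30
Position 7: rel=3, running sum=33
Position 8: rel=0, running sum=33
Position 9: rel=0, running sum=33
Position 10: rel=3, running sum=36
CG = 36

36


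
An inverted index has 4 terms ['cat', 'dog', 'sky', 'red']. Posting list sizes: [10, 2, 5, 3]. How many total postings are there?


Summing posting list sizes:
'cat': 10 postings
'dog': 2 postings
'sky': 5 postings
'red': 3 postings
Total = 10 + 2 + 5 + 3 = 20

20


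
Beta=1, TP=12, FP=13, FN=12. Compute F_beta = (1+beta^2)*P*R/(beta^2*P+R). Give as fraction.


P = TP/(TP+FP) = 12/25 = 12/25
R = TP/(TP+FN) = 12/24 = 1/2
beta^2 = 1^2 = 1
(1 + beta^2) = 2
Numerator = (1+beta^2)*P*R = 12/25
Denominator = beta^2*P + R = 12/25 + 1/2 = 49/50
F_beta = 24/49

24/49


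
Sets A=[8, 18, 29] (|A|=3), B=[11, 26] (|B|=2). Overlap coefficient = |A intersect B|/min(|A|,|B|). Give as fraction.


A intersect B = []
|A intersect B| = 0
min(|A|, |B|) = min(3, 2) = 2
Overlap = 0 / 2 = 0

0


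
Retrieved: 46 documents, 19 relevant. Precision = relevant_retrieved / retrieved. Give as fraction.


Precision = relevant_retrieved / total_retrieved
= 19 / 46
= 19 / (19 + 27)
= 19/46

19/46


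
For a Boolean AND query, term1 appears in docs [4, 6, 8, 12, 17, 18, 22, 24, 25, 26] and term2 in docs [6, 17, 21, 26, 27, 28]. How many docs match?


Boolean AND: find intersection of posting lists
term1 docs: [4, 6, 8, 12, 17, 18, 22, 24, 25, 26]
term2 docs: [6, 17, 21, 26, 27, 28]
Intersection: [6, 17, 26]
|intersection| = 3

3


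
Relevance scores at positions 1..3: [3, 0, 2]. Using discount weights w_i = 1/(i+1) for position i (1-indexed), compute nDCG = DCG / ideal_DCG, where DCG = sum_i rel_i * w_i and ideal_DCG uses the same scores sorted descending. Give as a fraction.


Position discount weights w_i = 1/(i+1) for i=1..3:
Weights = [1/2, 1/3, 1/4]
Actual relevance: [3, 0, 2]
DCG = 3/2 + 0/3 + 2/4 = 2
Ideal relevance (sorted desc): [3, 2, 0]
Ideal DCG = 3/2 + 2/3 + 0/4 = 13/6
nDCG = DCG / ideal_DCG = 2 / 13/6 = 12/13

12/13


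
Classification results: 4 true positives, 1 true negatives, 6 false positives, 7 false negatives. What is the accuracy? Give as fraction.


Accuracy = (TP + TN) / (TP + TN + FP + FN)
TP + TN = 4 + 1 = 5
Total = 4 + 1 + 6 + 7 = 18
Accuracy = 5 / 18 = 5/18

5/18


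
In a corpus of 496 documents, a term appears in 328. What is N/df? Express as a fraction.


IDF ratio = N / df
= 496 / 328
= 62/41

62/41


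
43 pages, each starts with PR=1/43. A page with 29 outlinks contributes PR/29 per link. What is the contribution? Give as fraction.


Initial PR = 1/43 = 1/43
Outlinks = 29
Contribution per link = PR / outlinks
= 1/43 / 29
= 1/1247

1/1247


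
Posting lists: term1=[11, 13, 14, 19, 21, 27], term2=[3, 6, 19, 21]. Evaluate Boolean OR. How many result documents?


Boolean OR: find union of posting lists
term1 docs: [11, 13, 14, 19, 21, 27]
term2 docs: [3, 6, 19, 21]
Union: [3, 6, 11, 13, 14, 19, 21, 27]
|union| = 8

8


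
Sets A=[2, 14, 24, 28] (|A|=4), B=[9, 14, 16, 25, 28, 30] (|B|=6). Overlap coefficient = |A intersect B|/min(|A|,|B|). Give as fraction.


A intersect B = [14, 28]
|A intersect B| = 2
min(|A|, |B|) = min(4, 6) = 4
Overlap = 2 / 4 = 1/2

1/2


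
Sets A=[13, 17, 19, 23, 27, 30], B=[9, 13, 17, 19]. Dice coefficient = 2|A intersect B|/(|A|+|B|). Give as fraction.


A intersect B = [13, 17, 19]
|A intersect B| = 3
|A| = 6, |B| = 4
Dice = 2*3 / (6+4)
= 6 / 10 = 3/5

3/5


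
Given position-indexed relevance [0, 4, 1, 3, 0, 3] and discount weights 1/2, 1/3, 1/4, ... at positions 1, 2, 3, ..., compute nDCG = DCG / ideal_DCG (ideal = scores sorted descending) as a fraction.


Position discount weights w_i = 1/(i+1) for i=1..6:
Weights = [1/2, 1/3, 1/4, 1/5, 1/6, 1/7]
Actual relevance: [0, 4, 1, 3, 0, 3]
DCG = 0/2 + 4/3 + 1/4 + 3/5 + 0/6 + 3/7 = 1097/420
Ideal relevance (sorted desc): [4, 3, 3, 1, 0, 0]
Ideal DCG = 4/2 + 3/3 + 3/4 + 1/5 + 0/6 + 0/7 = 79/20
nDCG = DCG / ideal_DCG = 1097/420 / 79/20 = 1097/1659

1097/1659


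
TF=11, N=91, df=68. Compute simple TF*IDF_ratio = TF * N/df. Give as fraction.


TF * (N/df)
= 11 * (91/68)
= 11 * 91/68
= 1001/68

1001/68


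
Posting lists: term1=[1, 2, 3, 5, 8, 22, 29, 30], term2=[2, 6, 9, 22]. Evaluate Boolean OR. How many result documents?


Boolean OR: find union of posting lists
term1 docs: [1, 2, 3, 5, 8, 22, 29, 30]
term2 docs: [2, 6, 9, 22]
Union: [1, 2, 3, 5, 6, 8, 9, 22, 29, 30]
|union| = 10

10


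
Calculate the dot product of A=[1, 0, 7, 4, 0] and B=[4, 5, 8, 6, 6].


Dot product = sum of element-wise products
A[0]*B[0] = 1*4 = 4
A[1]*B[1] = 0*5 = 0
A[2]*B[2] = 7*8 = 56
A[3]*B[3] = 4*6 = 24
A[4]*B[4] = 0*6 = 0
Sum = 4 + 0 + 56 + 24 + 0 = 84

84


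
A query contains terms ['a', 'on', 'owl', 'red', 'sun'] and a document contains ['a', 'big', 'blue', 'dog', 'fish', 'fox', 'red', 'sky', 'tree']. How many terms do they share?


Query terms: ['a', 'on', 'owl', 'red', 'sun']
Document terms: ['a', 'big', 'blue', 'dog', 'fish', 'fox', 'red', 'sky', 'tree']
Common terms: ['a', 'red']
Overlap count = 2

2


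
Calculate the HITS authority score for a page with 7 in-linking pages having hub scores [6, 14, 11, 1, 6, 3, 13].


Authority = sum of hub scores of in-linkers
In-link 1: hub score = 6
In-link 2: hub score = 14
In-link 3: hub score = 11
In-link 4: hub score = 1
In-link 5: hub score = 6
In-link 6: hub score = 3
In-link 7: hub score = 13
Authority = 6 + 14 + 11 + 1 + 6 + 3 + 13 = 54

54


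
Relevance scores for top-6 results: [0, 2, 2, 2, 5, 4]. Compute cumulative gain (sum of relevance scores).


Cumulative Gain = sum of relevance scores
Position 1: rel=0, running sum=0
Position 2: rel=2, running sum=2
Position 3: rel=2, running sum=4
Position 4: rel=2, running sum=6
Position 5: rel=5, running sum=11
Position 6: rel=4, running sum=15
CG = 15

15


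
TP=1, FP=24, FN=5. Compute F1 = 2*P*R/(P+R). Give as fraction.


F1 = 2 * P * R / (P + R)
P = TP/(TP+FP) = 1/25 = 1/25
R = TP/(TP+FN) = 1/6 = 1/6
2 * P * R = 2 * 1/25 * 1/6 = 1/75
P + R = 1/25 + 1/6 = 31/150
F1 = 1/75 / 31/150 = 2/31

2/31


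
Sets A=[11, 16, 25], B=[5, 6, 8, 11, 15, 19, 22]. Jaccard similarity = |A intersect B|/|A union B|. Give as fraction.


A intersect B = [11]
|A intersect B| = 1
A union B = [5, 6, 8, 11, 15, 16, 19, 22, 25]
|A union B| = 9
Jaccard = 1/9 = 1/9

1/9


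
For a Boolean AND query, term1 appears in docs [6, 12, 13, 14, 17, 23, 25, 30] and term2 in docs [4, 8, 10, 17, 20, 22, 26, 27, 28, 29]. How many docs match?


Boolean AND: find intersection of posting lists
term1 docs: [6, 12, 13, 14, 17, 23, 25, 30]
term2 docs: [4, 8, 10, 17, 20, 22, 26, 27, 28, 29]
Intersection: [17]
|intersection| = 1

1


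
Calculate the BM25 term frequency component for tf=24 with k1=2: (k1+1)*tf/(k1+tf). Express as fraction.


BM25 TF component = (k1+1)*tf / (k1+tf)
k1 = 2, tf = 24
Numerator = (2+1)*24 = 72
Denominator = 2 + 24 = 26
= 72/26 = 36/13

36/13


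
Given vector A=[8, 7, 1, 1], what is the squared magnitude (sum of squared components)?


|A|^2 = sum of squared components
A[0]^2 = 8^2 = 64
A[1]^2 = 7^2 = 49
A[2]^2 = 1^2 = 1
A[3]^2 = 1^2 = 1
Sum = 64 + 49 + 1 + 1 = 115

115


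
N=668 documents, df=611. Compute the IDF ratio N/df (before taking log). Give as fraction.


IDF ratio = N / df
= 668 / 611
= 668/611

668/611


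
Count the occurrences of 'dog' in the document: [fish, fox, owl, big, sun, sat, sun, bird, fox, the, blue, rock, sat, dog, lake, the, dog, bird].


Document has 18 words
Scanning for 'dog':
Found at positions: [13, 16]
Count = 2

2


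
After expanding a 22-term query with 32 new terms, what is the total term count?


Original terms: 22
Expansion terms: 32
Total = 22 + 32 = 54

54


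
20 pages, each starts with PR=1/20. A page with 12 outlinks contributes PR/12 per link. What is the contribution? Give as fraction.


Initial PR = 1/20 = 1/20
Outlinks = 12
Contribution per link = PR / outlinks
= 1/20 / 12
= 1/240

1/240


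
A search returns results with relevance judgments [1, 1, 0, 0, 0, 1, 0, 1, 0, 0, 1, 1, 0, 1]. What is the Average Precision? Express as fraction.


Computing P@k for each relevant position:
Position 1: relevant, P@1 = 1/1 = 1
Position 2: relevant, P@2 = 2/2 = 1
Position 3: not relevant
Position 4: not relevant
Position 5: not relevant
Position 6: relevant, P@6 = 3/6 = 1/2
Position 7: not relevant
Position 8: relevant, P@8 = 4/8 = 1/2
Position 9: not relevant
Position 10: not relevant
Position 11: relevant, P@11 = 5/11 = 5/11
Position 12: relevant, P@12 = 6/12 = 1/2
Position 13: not relevant
Position 14: relevant, P@14 = 7/14 = 1/2
Sum of P@k = 1 + 1 + 1/2 + 1/2 + 5/11 + 1/2 + 1/2 = 49/11
AP = 49/11 / 7 = 7/11

7/11


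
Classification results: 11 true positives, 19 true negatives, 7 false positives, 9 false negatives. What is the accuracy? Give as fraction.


Accuracy = (TP + TN) / (TP + TN + FP + FN)
TP + TN = 11 + 19 = 30
Total = 11 + 19 + 7 + 9 = 46
Accuracy = 30 / 46 = 15/23

15/23


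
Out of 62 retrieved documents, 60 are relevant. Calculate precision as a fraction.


Precision = relevant_retrieved / total_retrieved
= 60 / 62
= 60 / (60 + 2)
= 30/31

30/31


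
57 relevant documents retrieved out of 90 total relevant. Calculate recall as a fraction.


Recall = retrieved_relevant / total_relevant
= 57 / 90
= 57 / (57 + 33)
= 19/30

19/30


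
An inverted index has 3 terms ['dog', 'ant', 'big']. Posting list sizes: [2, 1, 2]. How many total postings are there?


Summing posting list sizes:
'dog': 2 postings
'ant': 1 postings
'big': 2 postings
Total = 2 + 1 + 2 = 5

5


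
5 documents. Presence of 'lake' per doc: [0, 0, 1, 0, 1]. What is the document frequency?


Checking each document for 'lake':
Doc 1: absent
Doc 2: absent
Doc 3: present
Doc 4: absent
Doc 5: present
df = sum of presences = 0 + 0 + 1 + 0 + 1 = 2

2


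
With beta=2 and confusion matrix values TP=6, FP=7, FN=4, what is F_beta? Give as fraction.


P = TP/(TP+FP) = 6/13 = 6/13
R = TP/(TP+FN) = 6/10 = 3/5
beta^2 = 2^2 = 4
(1 + beta^2) = 5
Numerator = (1+beta^2)*P*R = 18/13
Denominator = beta^2*P + R = 24/13 + 3/5 = 159/65
F_beta = 30/53

30/53


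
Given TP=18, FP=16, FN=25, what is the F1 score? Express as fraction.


F1 = 2 * P * R / (P + R)
P = TP/(TP+FP) = 18/34 = 9/17
R = TP/(TP+FN) = 18/43 = 18/43
2 * P * R = 2 * 9/17 * 18/43 = 324/731
P + R = 9/17 + 18/43 = 693/731
F1 = 324/731 / 693/731 = 36/77

36/77


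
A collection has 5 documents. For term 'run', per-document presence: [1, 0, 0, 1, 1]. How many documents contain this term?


Checking each document for 'run':
Doc 1: present
Doc 2: absent
Doc 3: absent
Doc 4: present
Doc 5: present
df = sum of presences = 1 + 0 + 0 + 1 + 1 = 3

3


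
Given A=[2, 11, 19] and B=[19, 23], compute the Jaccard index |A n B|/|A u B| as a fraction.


A intersect B = [19]
|A intersect B| = 1
A union B = [2, 11, 19, 23]
|A union B| = 4
Jaccard = 1/4 = 1/4

1/4


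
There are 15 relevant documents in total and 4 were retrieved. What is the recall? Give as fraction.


Recall = retrieved_relevant / total_relevant
= 4 / 15
= 4 / (4 + 11)
= 4/15

4/15


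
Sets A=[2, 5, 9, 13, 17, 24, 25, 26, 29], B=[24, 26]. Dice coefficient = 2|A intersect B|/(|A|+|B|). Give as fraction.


A intersect B = [24, 26]
|A intersect B| = 2
|A| = 9, |B| = 2
Dice = 2*2 / (9+2)
= 4 / 11 = 4/11

4/11


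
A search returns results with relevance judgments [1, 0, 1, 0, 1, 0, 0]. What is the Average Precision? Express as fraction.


Computing P@k for each relevant position:
Position 1: relevant, P@1 = 1/1 = 1
Position 2: not relevant
Position 3: relevant, P@3 = 2/3 = 2/3
Position 4: not relevant
Position 5: relevant, P@5 = 3/5 = 3/5
Position 6: not relevant
Position 7: not relevant
Sum of P@k = 1 + 2/3 + 3/5 = 34/15
AP = 34/15 / 3 = 34/45

34/45


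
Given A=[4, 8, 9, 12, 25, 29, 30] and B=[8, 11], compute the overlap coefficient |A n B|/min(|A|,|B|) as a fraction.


A intersect B = [8]
|A intersect B| = 1
min(|A|, |B|) = min(7, 2) = 2
Overlap = 1 / 2 = 1/2

1/2


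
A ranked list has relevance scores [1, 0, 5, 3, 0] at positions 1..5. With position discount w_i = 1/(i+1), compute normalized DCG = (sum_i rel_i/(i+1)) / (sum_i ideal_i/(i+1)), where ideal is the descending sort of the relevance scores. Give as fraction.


Position discount weights w_i = 1/(i+1) for i=1..5:
Weights = [1/2, 1/3, 1/4, 1/5, 1/6]
Actual relevance: [1, 0, 5, 3, 0]
DCG = 1/2 + 0/3 + 5/4 + 3/5 + 0/6 = 47/20
Ideal relevance (sorted desc): [5, 3, 1, 0, 0]
Ideal DCG = 5/2 + 3/3 + 1/4 + 0/5 + 0/6 = 15/4
nDCG = DCG / ideal_DCG = 47/20 / 15/4 = 47/75

47/75


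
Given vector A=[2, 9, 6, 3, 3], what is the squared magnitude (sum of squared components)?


|A|^2 = sum of squared components
A[0]^2 = 2^2 = 4
A[1]^2 = 9^2 = 81
A[2]^2 = 6^2 = 36
A[3]^2 = 3^2 = 9
A[4]^2 = 3^2 = 9
Sum = 4 + 81 + 36 + 9 + 9 = 139

139


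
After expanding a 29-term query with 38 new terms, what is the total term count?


Original terms: 29
Expansion terms: 38
Total = 29 + 38 = 67

67


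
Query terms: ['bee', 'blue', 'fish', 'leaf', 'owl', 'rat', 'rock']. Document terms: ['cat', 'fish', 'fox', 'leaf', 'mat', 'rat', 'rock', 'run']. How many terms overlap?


Query terms: ['bee', 'blue', 'fish', 'leaf', 'owl', 'rat', 'rock']
Document terms: ['cat', 'fish', 'fox', 'leaf', 'mat', 'rat', 'rock', 'run']
Common terms: ['fish', 'leaf', 'rat', 'rock']
Overlap count = 4

4


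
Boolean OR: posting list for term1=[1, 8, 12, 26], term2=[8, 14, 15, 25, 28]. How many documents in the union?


Boolean OR: find union of posting lists
term1 docs: [1, 8, 12, 26]
term2 docs: [8, 14, 15, 25, 28]
Union: [1, 8, 12, 14, 15, 25, 26, 28]
|union| = 8

8


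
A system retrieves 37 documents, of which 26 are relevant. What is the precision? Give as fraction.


Precision = relevant_retrieved / total_retrieved
= 26 / 37
= 26 / (26 + 11)
= 26/37

26/37


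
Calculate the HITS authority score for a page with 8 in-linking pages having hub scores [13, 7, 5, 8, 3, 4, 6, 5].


Authority = sum of hub scores of in-linkers
In-link 1: hub score = 13
In-link 2: hub score = 7
In-link 3: hub score = 5
In-link 4: hub score = 8
In-link 5: hub score = 3
In-link 6: hub score = 4
In-link 7: hub score = 6
In-link 8: hub score = 5
Authority = 13 + 7 + 5 + 8 + 3 + 4 + 6 + 5 = 51

51
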